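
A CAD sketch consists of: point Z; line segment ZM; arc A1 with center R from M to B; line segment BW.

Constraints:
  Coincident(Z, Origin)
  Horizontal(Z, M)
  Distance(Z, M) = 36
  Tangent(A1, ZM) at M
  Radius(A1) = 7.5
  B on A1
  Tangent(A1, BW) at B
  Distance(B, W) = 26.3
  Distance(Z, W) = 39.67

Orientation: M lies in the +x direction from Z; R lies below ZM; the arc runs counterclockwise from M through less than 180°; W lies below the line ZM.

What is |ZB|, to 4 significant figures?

29.27

Z is at the origin; Z and M share the same y with |ZM| = 36.0 and M on the +x side, so M = (36.00, 0.000). A1 meets ZM tangentially, so RM is at right angles to ZM, so R = M + (0, -7.5) = (36.00, -7.500). Since RB ⟂ BW (tangency), |RW| = √(7.5² + 26.3²) = 27.35 regardless of where B sits on A1. So W lies on both circle(Z, 39.67) and circle(R, 27.35); the below-ZM intersection is W = (23.61, -31.88). B is the foot of the tangent from W: B = (28.64, -6.066).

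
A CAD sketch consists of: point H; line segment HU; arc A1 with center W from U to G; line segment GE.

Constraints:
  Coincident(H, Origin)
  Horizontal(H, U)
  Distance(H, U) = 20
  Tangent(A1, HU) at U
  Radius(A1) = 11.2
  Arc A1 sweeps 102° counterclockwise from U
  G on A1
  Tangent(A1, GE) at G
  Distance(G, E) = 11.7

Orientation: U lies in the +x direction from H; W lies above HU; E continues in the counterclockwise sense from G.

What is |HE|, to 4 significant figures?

37.91

On A1, U sits at bearing -90° from W; a 102° counterclockwise sweep puts G at bearing 12°, so G = W + 11.2·(cos 12°, sin 12°) = (30.96, 13.53). Since A1 is tangent to GE there, WG ⟂ GE, so GE runs along (−sin 12°, cos 12°); with |GE| = 11.7, E = (28.52, 24.97). Then |HE| = |E − H| = 37.91.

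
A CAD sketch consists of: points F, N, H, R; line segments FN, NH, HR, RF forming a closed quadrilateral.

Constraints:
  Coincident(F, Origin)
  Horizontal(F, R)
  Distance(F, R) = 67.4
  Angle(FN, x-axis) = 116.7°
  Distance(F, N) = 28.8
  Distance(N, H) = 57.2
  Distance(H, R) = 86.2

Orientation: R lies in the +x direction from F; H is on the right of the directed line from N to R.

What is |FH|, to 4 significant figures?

33.99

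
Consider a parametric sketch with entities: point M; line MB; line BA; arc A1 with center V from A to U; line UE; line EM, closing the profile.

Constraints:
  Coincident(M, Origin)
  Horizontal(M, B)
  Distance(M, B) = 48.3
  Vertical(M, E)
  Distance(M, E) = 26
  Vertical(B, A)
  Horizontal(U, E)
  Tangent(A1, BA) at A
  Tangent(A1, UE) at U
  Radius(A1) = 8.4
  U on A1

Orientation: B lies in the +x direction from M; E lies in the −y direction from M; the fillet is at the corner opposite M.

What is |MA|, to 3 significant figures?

51.4

The virtual corner opposite M is at (48.3, -26.0). Tangency of A1 to BA means the radius VA is perpendicular to BA and since A1 is tangent to UE there, VU ⟂ UE, with radius 8.4, so the center V sits 8.4 in from both sides at V = (39.9, -17.6). That places the tangent points at A = (48.3, -17.6) on BA and U = (39.9, -26.0) on UE. Then |MA| = |A − M| = 51.4.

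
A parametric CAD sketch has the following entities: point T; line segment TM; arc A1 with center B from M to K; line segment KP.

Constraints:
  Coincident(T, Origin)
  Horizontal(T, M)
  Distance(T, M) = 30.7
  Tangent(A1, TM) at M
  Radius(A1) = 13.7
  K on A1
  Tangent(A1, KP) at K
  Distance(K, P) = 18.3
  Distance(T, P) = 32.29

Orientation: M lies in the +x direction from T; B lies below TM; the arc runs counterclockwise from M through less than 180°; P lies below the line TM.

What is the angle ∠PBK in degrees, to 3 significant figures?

53.2°

Checks: |BK| = 13.70 ✓; ∠(BK, KP) = 90.00° ✓; |KP| = 18.30 ✓; |TP| = 32.29 ✓.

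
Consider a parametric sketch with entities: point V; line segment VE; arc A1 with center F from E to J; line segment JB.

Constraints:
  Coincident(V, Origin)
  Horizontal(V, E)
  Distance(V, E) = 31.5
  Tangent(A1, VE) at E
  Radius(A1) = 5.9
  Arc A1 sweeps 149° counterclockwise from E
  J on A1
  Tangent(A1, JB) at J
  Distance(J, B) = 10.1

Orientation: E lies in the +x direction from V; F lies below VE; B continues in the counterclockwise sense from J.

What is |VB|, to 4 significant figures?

40.48

V is at the origin; VE is horizontal with |VE| = 31.5 and E on the +x side, so E = (31.50, 0.000). Tangency of A1 to VE means the radius FE is perpendicular to VE, so F = E + (0, -5.9) = (31.50, -5.900). On A1, E sits at bearing 90° from F; a 149° counterclockwise sweep puts J at bearing 239°, so J = F + 5.9·(cos 239°, sin 239°) = (28.46, -10.96). Since A1 is tangent to JB there, FJ ⟂ JB, so JB runs along (−sin 239°, cos 239°); with |JB| = 10.1, B = (37.12, -16.16). Then |VB| = |B − V| = 40.48.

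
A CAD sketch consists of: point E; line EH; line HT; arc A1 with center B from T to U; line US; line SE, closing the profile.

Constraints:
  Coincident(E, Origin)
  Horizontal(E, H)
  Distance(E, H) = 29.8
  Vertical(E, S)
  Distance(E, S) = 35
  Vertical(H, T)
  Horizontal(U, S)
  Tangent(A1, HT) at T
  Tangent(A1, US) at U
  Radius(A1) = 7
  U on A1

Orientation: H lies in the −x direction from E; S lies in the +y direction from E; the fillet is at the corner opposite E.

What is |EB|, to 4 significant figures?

36.11

E and S share the same x with |ES| = 35.0 and S on the +y side, so S = (0.000, 35.00). The virtual corner opposite E is at (-29.80, 35.00). Since A1 is tangent to HT there, BT ⟂ HT and A1 meets US tangentially, so BU is at right angles to US, with radius 7.0, so the center B sits 7.0 in from both sides at B = (-22.80, 28.00). Then |EB| = |B − E| = 36.11.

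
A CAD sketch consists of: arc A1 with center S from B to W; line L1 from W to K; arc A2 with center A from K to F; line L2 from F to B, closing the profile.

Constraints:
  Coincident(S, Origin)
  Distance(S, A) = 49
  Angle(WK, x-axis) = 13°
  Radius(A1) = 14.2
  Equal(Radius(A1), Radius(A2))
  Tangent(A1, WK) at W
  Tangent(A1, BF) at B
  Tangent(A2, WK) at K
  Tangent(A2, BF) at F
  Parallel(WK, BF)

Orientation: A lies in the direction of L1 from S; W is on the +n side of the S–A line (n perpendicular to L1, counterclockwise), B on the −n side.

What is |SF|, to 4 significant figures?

51.02

The slot axis is L1's direction at 13.0°, so u = (cos 13.0°, sin 13.0°) = (0.9744, 0.2250) and n = (−sin 13.0°, cos 13.0°) = (-0.2250, 0.9744). S is at the origin and A lies 49.0 along u from S, so A = 49.0·u = (47.74, 11.02). Tangency of A1 to both parallel lines with radius 14.2 puts W and B at S ± 14.2·n: W = (-3.194, 13.84), B = (3.194, -13.84). Equal radii place K and F the same way about A: K = A + 14.2·n = (44.55, 24.86), F = A − 14.2·n = (50.94, -2.813). Then |SF| = |F − S| = 51.02.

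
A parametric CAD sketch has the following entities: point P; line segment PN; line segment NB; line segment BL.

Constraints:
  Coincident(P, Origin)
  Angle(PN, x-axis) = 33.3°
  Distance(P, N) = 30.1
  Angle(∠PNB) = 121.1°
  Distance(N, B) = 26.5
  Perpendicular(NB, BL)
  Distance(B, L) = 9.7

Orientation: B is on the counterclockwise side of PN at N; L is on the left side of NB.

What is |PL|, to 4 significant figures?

45.02

∠PNB = 121.1°, so NB runs at 33.3° + (180° − 121.1°) = 92.20° from the x-axis; with |NB| = 26.5, B = N + 26.5·(cos 92.20°, sin 92.20°) = (24.14, 43.01). NB is perpendicular to BL; with |BL| = 9.7 on the left of NB, L = B + 9.7·(-0.9993, -0.03839) = (14.45, 42.63). Then |PL| = |L − P| = 45.02.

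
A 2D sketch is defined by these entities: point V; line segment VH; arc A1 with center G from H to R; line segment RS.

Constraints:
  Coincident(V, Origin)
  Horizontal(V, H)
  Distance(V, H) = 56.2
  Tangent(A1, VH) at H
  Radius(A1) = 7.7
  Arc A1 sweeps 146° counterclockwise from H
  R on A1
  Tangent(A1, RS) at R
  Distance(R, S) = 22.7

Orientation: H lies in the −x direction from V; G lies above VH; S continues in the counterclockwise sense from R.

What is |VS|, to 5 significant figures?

75.614

V is at the origin; V and H share the same y with |VH| = 56.2 and H on the −x side, so H = (-56.200, 0.0000). A1 meets VH tangentially, so GH is at right angles to VH, so G = H + (0, 7.7) = (-56.200, 7.7000). On A1, H sits at bearing -90° from G; a 146° counterclockwise sweep puts R at bearing 56°, so R = G + 7.7·(cos 56°, sin 56°) = (-51.894, 14.084). A1 meets RS tangentially, so GR is at right angles to RS, so RS runs along (−sin 56°, cos 56°); with |RS| = 22.7, S = (-70.713, 26.777). Then |VS| = |S − V| = 75.614.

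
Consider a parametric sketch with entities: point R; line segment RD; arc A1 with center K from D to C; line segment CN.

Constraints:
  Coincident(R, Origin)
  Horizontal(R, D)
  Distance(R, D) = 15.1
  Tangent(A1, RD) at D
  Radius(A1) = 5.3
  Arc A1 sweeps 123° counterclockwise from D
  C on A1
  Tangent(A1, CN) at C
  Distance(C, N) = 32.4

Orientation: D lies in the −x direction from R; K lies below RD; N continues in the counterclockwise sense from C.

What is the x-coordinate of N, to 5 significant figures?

-1.8986

On A1, D sits at bearing 90° from K; a 123° counterclockwise sweep puts C at bearing 213°, so C = K + 5.3·(cos 213°, sin 213°) = (-19.545, -8.1866). The tangent condition forces KC to be normal to CN, so CN runs along (−sin 213°, cos 213°); with |CN| = 32.4, N = (-1.8986, -35.360). So N.x = -1.8986.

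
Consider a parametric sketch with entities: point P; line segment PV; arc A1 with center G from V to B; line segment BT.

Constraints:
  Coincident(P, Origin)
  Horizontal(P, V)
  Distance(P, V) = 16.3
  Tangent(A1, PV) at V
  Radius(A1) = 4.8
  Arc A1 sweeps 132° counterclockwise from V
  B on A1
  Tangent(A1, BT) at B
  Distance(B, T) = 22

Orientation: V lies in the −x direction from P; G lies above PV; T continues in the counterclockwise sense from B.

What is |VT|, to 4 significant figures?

26.79

On A1, V sits at bearing -90° from G; a 132° counterclockwise sweep puts B at bearing 42°, so B = G + 4.8·(cos 42°, sin 42°) = (-12.73, 8.012). Tangency of A1 to BT means the radius GB is perpendicular to BT, so BT runs along (−sin 42°, cos 42°); with |BT| = 22.0, T = (-27.45, 24.36). Then |VT| = |T − V| = 26.79.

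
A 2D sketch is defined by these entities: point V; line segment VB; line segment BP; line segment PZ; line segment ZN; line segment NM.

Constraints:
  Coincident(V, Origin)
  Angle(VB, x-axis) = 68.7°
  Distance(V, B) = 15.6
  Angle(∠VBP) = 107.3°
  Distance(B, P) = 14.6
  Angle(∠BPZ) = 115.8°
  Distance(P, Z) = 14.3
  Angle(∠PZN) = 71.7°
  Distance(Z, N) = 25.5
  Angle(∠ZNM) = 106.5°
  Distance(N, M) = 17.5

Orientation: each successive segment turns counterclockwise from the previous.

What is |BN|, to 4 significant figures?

16.81

∠BPZ = 115.8° gives PZ at -154.4° from the x-axis; with |PZ| = 14.3, Z = (-18.64, 17.46). ∠PZN = 71.7° gives ZN at -46.10° from the x-axis; with |ZN| = 25.5, N = (-0.9579, -0.9099). Then |BN| = |N − B| = 16.81.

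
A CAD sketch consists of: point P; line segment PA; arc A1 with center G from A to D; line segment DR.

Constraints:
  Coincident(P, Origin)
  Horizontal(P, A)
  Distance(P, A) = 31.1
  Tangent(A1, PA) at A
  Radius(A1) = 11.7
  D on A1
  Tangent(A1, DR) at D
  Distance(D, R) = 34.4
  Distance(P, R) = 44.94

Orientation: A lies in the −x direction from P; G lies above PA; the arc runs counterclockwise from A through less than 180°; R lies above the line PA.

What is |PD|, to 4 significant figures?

21.76

P is at the origin; PA is horizontal with |PA| = 31.1 and A on the −x side, so A = (-31.10, 0.000). Since A1 is tangent to PA there, GA ⟂ PA, so G = A + (0, 11.7) = (-31.10, 11.70). Since GD ⟂ DR (tangency), |GR| = √(11.7² + 34.4²) = 36.34 regardless of where D sits on A1. So R lies on both circle(P, 44.94) and circle(G, 36.34); the above-PA intersection is R = (-12.79, 43.08). D is the foot of the tangent from R: D = (-19.63, 9.371).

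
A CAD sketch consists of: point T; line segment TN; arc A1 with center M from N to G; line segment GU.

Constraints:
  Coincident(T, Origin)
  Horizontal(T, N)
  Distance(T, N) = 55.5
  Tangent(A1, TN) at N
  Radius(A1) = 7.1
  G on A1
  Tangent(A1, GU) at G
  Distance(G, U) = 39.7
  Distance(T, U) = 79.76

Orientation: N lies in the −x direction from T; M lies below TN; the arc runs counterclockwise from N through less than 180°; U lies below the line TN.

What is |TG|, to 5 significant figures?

62.943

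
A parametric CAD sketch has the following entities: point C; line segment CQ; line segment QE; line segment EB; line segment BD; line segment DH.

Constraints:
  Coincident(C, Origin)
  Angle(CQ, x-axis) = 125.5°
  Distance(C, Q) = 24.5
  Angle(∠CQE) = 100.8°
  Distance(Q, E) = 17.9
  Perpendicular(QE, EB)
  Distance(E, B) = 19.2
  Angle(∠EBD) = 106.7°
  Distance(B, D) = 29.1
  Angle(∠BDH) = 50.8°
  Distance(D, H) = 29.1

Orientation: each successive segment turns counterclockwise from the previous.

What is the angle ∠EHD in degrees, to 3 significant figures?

115°

C is at the origin; CQ runs at 125.5° with length 24.5, so Q = (-14.2, 19.9). ∠CQE = 100.8° gives QE at -155° from the x-axis; with |QE| = 17.9, E = (-30.5, 12.5). QE is perpendicular to EB, so EB runs at -65.3°; with |EB| = 19.2, B = (-22.5, -4.98). ∠EBD = 106.7° gives BD at 8.00° from the x-axis; with |BD| = 29.1, D = (6.35, -0.927). ∠BDH = 50.8° gives DH at 137° from the x-axis; with |DH| = 29.1, H = (-15.0, 18.8). Then cos ∠EHD = HE·HD / (|HE||HD|), giving 115°.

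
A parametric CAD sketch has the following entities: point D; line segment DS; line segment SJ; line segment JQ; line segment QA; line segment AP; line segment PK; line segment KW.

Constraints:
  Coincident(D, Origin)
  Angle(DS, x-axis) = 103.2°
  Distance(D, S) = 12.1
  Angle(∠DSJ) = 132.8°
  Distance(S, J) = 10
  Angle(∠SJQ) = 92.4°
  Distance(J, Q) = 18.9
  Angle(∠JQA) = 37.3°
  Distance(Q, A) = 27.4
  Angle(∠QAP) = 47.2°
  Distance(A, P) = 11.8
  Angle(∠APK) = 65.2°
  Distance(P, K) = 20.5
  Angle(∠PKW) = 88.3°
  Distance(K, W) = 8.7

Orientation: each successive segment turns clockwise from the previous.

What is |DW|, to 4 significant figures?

5.135

D is at the origin; DS runs at 103.2° with length 12.1, so S = (-2.763, 11.78). ∠DSJ = 132.8° gives SJ at 56.00° from the x-axis; with |SJ| = 10.0, J = (2.829, 20.07). ∠SJQ = 92.4° gives JQ at -31.60° from the x-axis; with |JQ| = 18.9, Q = (18.93, 10.17). ∠JQA = 37.3° gives QA at -174.3° from the x-axis; with |QA| = 27.4, A = (-8.338, 7.446). ∠QAP = 47.2° gives AP at 52.90° from the x-axis; with |AP| = 11.8, P = (-1.220, 16.86). ∠APK = 65.2° gives PK at -61.90° from the x-axis; with |PK| = 20.5, K = (8.436, -1.226). ∠PKW = 88.3° gives KW at -153.6° from the x-axis; with |KW| = 8.7, W = (0.6429, -5.094). Then |DW| = |W − D| = 5.135.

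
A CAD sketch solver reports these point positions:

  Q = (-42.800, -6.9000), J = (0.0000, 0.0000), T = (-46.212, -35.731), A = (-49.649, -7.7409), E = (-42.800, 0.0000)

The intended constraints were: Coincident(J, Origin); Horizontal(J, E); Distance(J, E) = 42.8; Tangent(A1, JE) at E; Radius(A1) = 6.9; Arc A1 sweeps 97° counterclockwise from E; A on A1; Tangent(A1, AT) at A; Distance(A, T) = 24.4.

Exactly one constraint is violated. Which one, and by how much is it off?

Distance(A, T) = 24.4 — off by 3.80.

J = (0.00, 0.00) ✓; J.y = 0.00, E.y = 0.00 ✓; |JE| = 42.80 ✓; ∠(QE, EJ) = 90.00° ✓; |QE| = 6.900 ✓; bearing(Q→A) − bearing(Q→E) = 97.00° ✓; |QA| = 6.900 ✓; ∠(QA, AT) = 90.00° ✓; |AT| = 28.20 ✗.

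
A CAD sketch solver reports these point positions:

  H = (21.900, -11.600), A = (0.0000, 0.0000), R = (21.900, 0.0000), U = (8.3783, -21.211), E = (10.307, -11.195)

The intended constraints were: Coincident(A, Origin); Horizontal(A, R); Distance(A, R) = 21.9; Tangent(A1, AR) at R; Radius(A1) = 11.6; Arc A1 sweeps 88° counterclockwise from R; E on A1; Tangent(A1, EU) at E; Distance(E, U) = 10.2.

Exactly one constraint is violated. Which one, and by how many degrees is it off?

Tangent(A1, EU) at E — off by 8.90°.

A = (0.00, 0.00) ✓; A.y = 0.00, R.y = 0.00 ✓; |AR| = 21.90 ✓; ∠(HR, RA) = 90.00° ✓; |HR| = 11.60 ✓; bearing(H→E) − bearing(H→R) = 88.00° ✓; |HE| = 11.60 ✓; ∠(HE, EU) = 98.90° ✗; |EU| = 10.20 ✓.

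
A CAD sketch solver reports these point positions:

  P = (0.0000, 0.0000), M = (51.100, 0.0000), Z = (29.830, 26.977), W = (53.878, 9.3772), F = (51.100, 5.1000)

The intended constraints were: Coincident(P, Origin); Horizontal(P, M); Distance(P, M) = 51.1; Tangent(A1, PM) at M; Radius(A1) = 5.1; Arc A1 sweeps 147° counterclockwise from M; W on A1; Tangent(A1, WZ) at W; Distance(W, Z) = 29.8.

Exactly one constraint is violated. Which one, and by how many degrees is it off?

Tangent(A1, WZ) at W — off by 3.20°.

P = (0.00, 0.00) ✓; P.y = 0.00, M.y = 0.00 ✓; |PM| = 51.10 ✓; ∠(FM, MP) = 90.00° ✓; |FM| = 5.100 ✓; bearing(F→W) − bearing(F→M) = 147.0° ✓; |FW| = 5.100 ✓; ∠(FW, WZ) = 93.20° ✗; |WZ| = 29.80 ✓.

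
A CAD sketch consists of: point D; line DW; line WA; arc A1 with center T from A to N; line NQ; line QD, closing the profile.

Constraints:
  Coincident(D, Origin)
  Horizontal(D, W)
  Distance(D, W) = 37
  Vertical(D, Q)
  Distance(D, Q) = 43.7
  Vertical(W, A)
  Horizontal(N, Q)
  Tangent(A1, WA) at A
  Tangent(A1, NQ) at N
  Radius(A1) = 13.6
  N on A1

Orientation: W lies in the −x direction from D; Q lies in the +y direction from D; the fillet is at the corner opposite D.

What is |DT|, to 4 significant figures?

38.13

DQ is vertical with |DQ| = 43.7 and Q on the +y side, so Q = (0.000, 43.70). The virtual corner opposite D is at (-37.00, 43.70). Tangency of A1 to WA means the radius TA is perpendicular to WA and A1 meets NQ tangentially, so TN is at right angles to NQ, with radius 13.6, so the center T sits 13.6 in from both sides at T = (-23.40, 30.10). Then |DT| = |T − D| = 38.13.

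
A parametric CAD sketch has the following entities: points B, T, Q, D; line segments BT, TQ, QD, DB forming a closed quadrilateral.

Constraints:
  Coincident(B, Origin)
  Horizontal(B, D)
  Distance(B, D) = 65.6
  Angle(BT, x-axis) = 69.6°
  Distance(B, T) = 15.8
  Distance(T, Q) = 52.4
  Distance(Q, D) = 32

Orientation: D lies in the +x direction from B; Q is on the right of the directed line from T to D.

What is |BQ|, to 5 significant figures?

48.029

B is at the origin; B and D share the same y with |BD| = 65.6 and D in +x, so D = (65.6, 0). BT runs at 69.6° with |BT| = 15.8, so T = (5.5074, 14.809). Q is determined by |TQ| = 52.4 and |QD| = 32.0 together: it lies at the intersection of circle(T, 52.4) and circle(D, 32.0). With |TD| = 61.890, the foot of the radical line on TD is 44.855 from T and the perpendicular offset is √(52.4² − 44.855²) = 27.089. Taking the right-of-TD solution: Q = (42.578, -22.225).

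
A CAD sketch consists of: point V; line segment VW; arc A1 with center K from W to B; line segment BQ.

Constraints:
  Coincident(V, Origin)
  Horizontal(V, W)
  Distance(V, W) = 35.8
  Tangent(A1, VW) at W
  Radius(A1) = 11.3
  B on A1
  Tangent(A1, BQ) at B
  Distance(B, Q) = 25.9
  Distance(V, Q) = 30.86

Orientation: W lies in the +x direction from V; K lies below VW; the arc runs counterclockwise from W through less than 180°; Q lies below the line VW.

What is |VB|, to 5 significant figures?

26.634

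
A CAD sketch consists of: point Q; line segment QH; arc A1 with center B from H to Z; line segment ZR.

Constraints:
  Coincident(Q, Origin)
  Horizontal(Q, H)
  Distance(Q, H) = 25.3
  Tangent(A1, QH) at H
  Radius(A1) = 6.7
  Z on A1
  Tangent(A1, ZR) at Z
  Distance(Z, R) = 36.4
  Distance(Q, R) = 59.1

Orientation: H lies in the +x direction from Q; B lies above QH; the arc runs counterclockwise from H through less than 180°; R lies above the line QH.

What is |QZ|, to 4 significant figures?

31.75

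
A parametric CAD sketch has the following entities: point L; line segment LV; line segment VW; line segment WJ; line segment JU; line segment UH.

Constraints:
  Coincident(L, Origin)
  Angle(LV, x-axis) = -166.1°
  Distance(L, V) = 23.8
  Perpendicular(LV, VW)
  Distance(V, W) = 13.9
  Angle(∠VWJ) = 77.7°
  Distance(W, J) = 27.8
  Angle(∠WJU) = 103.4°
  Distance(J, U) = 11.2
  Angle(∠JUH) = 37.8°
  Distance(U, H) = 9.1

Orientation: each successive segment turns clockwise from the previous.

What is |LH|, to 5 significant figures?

4.4140

L is at the origin; LV runs at -166.1° with length 23.8, so V = (-23.103, -5.7174). LV ⟂ VW, so VW runs at 103.90°; with |VW| = 13.9, W = (-26.442, 7.7755). ∠VWJ = 77.7° gives WJ at 1.6000° from the x-axis; with |WJ| = 27.8, J = (1.3469, 8.5518). ∠WJU = 103.4° gives JU at -75.000° from the x-axis; with |JU| = 11.2, U = (4.2457, -2.2666). ∠JUH = 37.8° gives UH at 142.80° from the x-axis; with |UH| = 9.1, H = (-3.0027, 3.2352). Then |LH| = |H − L| = 4.4140.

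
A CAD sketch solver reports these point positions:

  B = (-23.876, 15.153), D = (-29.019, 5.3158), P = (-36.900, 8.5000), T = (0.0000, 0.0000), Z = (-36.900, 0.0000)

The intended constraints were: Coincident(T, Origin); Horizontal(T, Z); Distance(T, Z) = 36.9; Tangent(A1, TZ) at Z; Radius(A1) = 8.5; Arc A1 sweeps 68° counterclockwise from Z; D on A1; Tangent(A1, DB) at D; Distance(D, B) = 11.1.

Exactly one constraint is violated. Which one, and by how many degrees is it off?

Tangent(A1, DB) at D — off by 5.60°.

T = (0.00, 0.00) ✓; T.y = 0.00, Z.y = 0.00 ✓; |TZ| = 36.90 ✓; ∠(PZ, ZT) = 90.00° ✓; |PZ| = 8.500 ✓; bearing(P→D) − bearing(P→Z) = 68.00° ✓; |PD| = 8.500 ✓; ∠(PD, DB) = 95.60° ✗; |DB| = 11.10 ✓.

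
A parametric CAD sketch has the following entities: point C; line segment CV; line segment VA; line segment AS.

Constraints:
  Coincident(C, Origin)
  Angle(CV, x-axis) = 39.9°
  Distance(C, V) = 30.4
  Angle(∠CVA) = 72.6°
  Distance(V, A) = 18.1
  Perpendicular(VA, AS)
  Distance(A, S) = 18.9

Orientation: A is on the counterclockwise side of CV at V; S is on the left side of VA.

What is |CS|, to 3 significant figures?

13.5

∠CVA = 72.6°, so VA runs at 39.9° + (180° − 72.6°) = 147° from the x-axis; with |VA| = 18.1, A = V + 18.1·(cos 147°, sin 147°) = (8.09, 29.3). VA ⟂ AS; with |AS| = 18.9 on the left of VA, S = A + 18.9·(-0.540, -0.842) = (-2.12, 13.4). Then |CS| = |S − C| = 13.5.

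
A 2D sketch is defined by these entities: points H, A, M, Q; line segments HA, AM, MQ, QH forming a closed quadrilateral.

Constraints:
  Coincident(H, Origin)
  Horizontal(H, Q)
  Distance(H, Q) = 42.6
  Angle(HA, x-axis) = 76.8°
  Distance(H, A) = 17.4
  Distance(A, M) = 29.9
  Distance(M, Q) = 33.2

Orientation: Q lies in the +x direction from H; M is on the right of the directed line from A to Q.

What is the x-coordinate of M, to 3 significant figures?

11.6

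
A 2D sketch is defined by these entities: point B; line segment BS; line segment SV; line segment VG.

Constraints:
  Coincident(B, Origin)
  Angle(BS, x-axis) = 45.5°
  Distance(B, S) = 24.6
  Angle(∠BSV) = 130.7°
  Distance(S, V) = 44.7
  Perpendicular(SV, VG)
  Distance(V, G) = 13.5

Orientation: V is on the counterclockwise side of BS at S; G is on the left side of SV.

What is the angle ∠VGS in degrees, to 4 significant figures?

73.19°

∠BSV = 130.7°, so SV runs at 45.5° + (180° − 130.7°) = 94.80° from the x-axis; with |SV| = 44.7, V = S + 44.7·(cos 94.80°, sin 94.80°) = (13.50, 62.09). SV is perpendicular to VG; with |VG| = 13.5 on the left of SV, G = V + 13.5·(-0.9965, -0.08368) = (0.04931, 60.96). Then cos ∠VGS = GV·GS / (|GV||GS|), giving 73.19°.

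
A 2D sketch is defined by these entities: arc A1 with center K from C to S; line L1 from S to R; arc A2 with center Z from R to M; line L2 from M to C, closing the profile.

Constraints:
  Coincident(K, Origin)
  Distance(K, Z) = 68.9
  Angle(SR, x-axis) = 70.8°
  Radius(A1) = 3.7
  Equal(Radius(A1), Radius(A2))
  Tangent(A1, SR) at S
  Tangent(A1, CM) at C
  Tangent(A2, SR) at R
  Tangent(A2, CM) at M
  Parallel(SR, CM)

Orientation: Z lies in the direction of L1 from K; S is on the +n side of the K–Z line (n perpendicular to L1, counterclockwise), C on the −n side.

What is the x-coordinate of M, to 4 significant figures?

26.15

The slot axis is L1's direction at 70.8°, so u = (cos 70.8°, sin 70.8°) = (0.3289, 0.9444) and n = (−sin 70.8°, cos 70.8°) = (-0.9444, 0.3289). K is at the origin and Z lies 68.9 along u from K, so Z = 68.9·u = (22.66, 65.07). Tangency of A1 to both parallel lines with radius 3.7 puts S and C at K ± 3.7·n: S = (-3.494, 1.217), C = (3.494, -1.217). Equal radii place R and M the same way about Z: R = Z + 3.7·n = (19.16, 66.28), M = Z − 3.7·n = (26.15, 63.85). So M.x = 26.15.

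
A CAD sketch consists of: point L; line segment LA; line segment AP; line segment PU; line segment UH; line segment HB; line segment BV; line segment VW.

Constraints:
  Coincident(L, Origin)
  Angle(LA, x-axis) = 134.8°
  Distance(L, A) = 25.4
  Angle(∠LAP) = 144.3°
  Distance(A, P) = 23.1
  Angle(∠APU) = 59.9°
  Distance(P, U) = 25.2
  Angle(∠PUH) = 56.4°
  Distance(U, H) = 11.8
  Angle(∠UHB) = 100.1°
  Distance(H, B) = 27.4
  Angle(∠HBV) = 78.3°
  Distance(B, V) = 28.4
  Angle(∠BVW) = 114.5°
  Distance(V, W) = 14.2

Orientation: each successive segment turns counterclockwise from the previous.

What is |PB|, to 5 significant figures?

6.5500

L is at the origin; LA runs at 134.8° with length 25.4, so A = (-17.898, 18.023). ∠LAP = 144.3° gives AP at 170.50° from the x-axis; with |AP| = 23.1, P = (-40.681, 21.836). ∠APU = 59.9° gives PU at -69.400° from the x-axis; with |PU| = 25.2, U = (-31.814, -1.7530). ∠PUH = 56.4° gives UH at 54.200° from the x-axis; with |UH| = 11.8, H = (-24.912, 7.8175). ∠UHB = 100.1° gives HB at 134.10° from the x-axis; with |HB| = 27.4, B = (-43.980, 27.494). Then |PB| = |B − P| = 6.5500.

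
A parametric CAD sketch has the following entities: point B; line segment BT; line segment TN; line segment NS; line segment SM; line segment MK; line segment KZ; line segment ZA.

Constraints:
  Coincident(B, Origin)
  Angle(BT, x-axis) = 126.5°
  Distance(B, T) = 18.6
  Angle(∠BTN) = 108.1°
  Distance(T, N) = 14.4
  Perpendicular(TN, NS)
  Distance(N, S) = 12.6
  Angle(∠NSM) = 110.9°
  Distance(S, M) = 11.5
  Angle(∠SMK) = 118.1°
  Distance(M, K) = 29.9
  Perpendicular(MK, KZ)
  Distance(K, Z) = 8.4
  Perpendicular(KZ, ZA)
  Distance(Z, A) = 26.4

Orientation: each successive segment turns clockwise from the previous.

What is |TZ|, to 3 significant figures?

16.3

∠SMK = 118.1° gives MK at -166° from the x-axis; with |MK| = 29.9, K = (-24.4, 1.23). MK is perpendicular to KZ, so KZ runs at 104°; with |KZ| = 8.4, Z = (-26.4, 9.39). Then |TZ| = |Z − T| = 16.3.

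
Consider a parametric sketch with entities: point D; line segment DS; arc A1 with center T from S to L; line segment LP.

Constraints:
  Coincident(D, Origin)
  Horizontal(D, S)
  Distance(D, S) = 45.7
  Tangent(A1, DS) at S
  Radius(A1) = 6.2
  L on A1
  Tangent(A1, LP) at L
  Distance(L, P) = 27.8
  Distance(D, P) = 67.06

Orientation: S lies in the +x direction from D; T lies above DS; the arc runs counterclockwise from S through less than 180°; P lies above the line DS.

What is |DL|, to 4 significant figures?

51.85

Checks: |TL| = 6.200 ✓; ∠(TL, LP) = 90.00° ✓; |LP| = 27.80 ✓; |DP| = 67.06 ✓.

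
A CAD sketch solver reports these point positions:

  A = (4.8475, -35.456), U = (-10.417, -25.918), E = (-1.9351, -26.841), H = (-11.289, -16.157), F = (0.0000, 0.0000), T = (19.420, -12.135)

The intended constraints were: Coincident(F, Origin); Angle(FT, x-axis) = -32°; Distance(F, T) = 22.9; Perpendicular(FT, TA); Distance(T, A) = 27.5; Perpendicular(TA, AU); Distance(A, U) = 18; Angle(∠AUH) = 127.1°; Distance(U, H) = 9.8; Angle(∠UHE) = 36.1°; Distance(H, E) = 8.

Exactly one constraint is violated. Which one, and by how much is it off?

Distance(H, E) = 8 — off by 6.20.

F = (0.00, 0.00) ✓; FT at -32.00° ✓; |FT| = 22.90 ✓; ∠(FT, TA) = 90.00° ✓; |TA| = 27.50 ✓; ∠(TA, AU) = 90.00° ✓; |AU| = 18.00 ✓; ∠AUH = 127.1° ✓; |UH| = 9.800 ✓; ∠UHE = 36.10° ✓; |HE| = 14.20 ✗.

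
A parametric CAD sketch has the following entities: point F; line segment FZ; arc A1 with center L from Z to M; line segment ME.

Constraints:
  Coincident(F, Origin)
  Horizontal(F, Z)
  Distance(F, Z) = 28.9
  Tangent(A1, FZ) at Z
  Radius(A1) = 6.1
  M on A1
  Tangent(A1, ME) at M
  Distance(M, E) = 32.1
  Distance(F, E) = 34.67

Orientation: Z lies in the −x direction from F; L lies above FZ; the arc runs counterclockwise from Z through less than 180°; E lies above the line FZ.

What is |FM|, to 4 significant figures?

23.60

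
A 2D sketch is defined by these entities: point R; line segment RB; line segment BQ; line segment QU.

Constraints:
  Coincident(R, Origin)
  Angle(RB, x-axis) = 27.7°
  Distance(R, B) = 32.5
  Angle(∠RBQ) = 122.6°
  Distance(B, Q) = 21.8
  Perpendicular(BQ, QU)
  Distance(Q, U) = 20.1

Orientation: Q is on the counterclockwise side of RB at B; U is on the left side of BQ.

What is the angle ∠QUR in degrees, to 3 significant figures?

100°

R is at the origin; RB runs at 27.7° with length 32.5, so B = 32.5·(cos 27.7°, sin 27.7°) = (28.8, 15.1). ∠RBQ = 122.6°, so BQ runs at 27.7° + (180° − 122.6°) = 85.1° from the x-axis; with |BQ| = 21.8, Q = B + 21.8·(cos 85.1°, sin 85.1°) = (30.6, 36.8). BQ is perpendicular to QU; with |QU| = 20.1 on the left of BQ, U = Q + 20.1·(-0.996, 0.0854) = (10.6, 38.5). Then cos ∠QUR = UQ·UR / (|UQ||UR|), giving 100°.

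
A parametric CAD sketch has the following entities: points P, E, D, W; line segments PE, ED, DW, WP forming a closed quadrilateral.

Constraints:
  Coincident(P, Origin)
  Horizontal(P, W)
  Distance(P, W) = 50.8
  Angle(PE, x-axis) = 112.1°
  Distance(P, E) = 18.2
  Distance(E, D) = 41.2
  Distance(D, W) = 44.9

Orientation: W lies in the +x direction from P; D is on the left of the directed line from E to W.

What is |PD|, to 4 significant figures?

47.83

P is at the origin; PW is horizontal with |PW| = 50.8 and W in +x, so W = (50.8, 0). PE runs at 112.1° with |PE| = 18.2, so E = (-6.847, 16.86). D is determined by |ED| = 41.2 and |DW| = 44.9 together: it lies at the intersection of circle(E, 41.2) and circle(W, 44.9). With |EW| = 60.06, the foot of the radical line on EW is 27.38 from E and the perpendicular offset is √(41.2² − 27.38²) = 30.79. Taking the left-of-EW solution: D = (28.07, 38.72).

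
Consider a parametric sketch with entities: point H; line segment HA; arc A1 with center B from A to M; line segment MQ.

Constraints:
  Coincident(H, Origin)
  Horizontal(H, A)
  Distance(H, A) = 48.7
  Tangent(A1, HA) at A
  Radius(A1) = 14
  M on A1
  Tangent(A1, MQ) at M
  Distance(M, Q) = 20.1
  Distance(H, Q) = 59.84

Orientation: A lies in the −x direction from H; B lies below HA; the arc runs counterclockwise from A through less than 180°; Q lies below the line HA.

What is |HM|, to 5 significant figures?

63.613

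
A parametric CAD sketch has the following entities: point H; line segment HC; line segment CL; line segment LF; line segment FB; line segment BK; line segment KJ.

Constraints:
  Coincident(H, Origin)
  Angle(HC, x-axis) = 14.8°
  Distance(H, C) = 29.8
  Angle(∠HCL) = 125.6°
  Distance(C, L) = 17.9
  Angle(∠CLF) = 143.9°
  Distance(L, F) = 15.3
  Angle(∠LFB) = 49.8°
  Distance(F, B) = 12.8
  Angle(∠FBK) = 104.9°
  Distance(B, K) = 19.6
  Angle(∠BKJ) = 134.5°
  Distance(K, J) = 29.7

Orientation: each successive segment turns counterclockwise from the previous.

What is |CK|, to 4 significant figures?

9.897

∠LFB = 49.8° gives FB at -124.5° from the x-axis; with |FB| = 12.8, B = (23.88, 28.55). ∠FBK = 104.9° gives BK at -49.40° from the x-axis; with |BK| = 19.6, K = (36.64, 13.67). Then |CK| = |K − C| = 9.897.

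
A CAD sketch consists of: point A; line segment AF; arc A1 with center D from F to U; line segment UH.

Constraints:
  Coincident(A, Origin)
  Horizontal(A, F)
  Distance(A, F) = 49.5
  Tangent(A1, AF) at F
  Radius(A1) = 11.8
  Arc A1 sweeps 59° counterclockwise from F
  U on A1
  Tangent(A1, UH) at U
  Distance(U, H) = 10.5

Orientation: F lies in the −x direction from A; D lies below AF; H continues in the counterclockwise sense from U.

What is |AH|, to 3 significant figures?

66.7

A is at the origin; AF is horizontal with |AF| = 49.5 and F on the −x side, so F = (-49.5, 0.00). The tangent condition forces DF to be normal to AF, so D = F + (0, -11.8) = (-49.5, -11.8). On A1, F sits at bearing 90° from D; a 59° counterclockwise sweep puts U at bearing 149°, so U = D + 11.8·(cos 149°, sin 149°) = (-59.6, -5.72). The tangent condition forces DU to be normal to UH, so UH runs along (−sin 149°, cos 149°); with |UH| = 10.5, H = (-65.0, -14.7). Then |AH| = |H − A| = 66.7.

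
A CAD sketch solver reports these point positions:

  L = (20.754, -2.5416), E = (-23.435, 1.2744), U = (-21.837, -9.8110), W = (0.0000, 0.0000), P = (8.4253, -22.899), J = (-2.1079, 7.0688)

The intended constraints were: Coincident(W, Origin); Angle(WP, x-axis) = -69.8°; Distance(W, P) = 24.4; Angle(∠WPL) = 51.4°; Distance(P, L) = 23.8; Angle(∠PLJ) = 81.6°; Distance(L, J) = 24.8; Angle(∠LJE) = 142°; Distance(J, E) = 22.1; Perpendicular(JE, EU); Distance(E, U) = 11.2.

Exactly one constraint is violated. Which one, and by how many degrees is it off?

Perpendicular(JE, EU) — off by 7.00°.

W = (0.00, 0.00) ✓; WP at -69.80° ✓; |WP| = 24.40 ✓; ∠WPL = 51.40° ✓; |PL| = 23.80 ✓; ∠PLJ = 81.60° ✓; |LJ| = 24.80 ✓; ∠LJE = 142.0° ✓; |JE| = 22.10 ✓; ∠(JE, EU) = 83.00° ✗; |EU| = 11.20 ✓.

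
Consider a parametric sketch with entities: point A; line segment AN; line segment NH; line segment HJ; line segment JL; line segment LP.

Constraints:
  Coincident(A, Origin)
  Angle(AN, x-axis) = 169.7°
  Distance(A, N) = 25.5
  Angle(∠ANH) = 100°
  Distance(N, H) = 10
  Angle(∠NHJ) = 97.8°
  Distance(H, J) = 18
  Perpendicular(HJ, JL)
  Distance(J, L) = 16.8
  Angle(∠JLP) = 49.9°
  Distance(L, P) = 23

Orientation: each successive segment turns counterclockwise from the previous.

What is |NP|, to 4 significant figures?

8.116

HJ is perpendicular to JL, so JL runs at 61.90°; with |JL| = 16.8, L = (-4.767, 1.522). ∠JLP = 49.9° gives LP at -168.0° from the x-axis; with |LP| = 23.0, P = (-27.26, -3.260). Then |NP| = |P − N| = 8.116.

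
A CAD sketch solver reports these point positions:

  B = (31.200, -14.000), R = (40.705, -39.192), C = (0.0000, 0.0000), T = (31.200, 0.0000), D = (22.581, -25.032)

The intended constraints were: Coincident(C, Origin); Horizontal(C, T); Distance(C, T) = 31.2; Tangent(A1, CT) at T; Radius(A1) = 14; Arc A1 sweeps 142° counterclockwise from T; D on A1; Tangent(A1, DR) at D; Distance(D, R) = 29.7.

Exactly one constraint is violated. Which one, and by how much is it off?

Distance(D, R) = 29.7 — off by 6.70.

C = (0.00, 0.00) ✓; C.y = 0.00, T.y = 0.00 ✓; |CT| = 31.20 ✓; ∠(BT, TC) = 90.00° ✓; |BT| = 14.00 ✓; bearing(B→D) − bearing(B→T) = 142.0° ✓; |BD| = 14.00 ✓; ∠(BD, DR) = 90.00° ✓; |DR| = 23.00 ✗.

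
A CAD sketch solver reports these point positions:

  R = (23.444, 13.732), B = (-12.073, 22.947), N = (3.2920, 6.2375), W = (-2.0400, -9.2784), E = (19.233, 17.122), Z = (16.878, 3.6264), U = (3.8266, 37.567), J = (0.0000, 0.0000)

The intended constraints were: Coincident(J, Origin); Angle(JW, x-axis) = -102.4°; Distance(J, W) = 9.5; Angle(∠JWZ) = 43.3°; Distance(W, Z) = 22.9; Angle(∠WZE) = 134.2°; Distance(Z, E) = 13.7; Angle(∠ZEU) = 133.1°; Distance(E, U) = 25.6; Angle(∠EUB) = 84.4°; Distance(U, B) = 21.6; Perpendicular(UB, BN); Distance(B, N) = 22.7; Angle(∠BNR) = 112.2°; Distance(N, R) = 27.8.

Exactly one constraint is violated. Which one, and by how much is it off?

Distance(N, R) = 27.8 — off by 6.30.

J = (0.00, 0.00) ✓; JW at -102.4° ✓; |JW| = 9.500 ✓; ∠JWZ = 43.30° ✓; |WZ| = 22.90 ✓; ∠WZE = 134.2° ✓; |ZE| = 13.70 ✓; ∠ZEU = 133.1° ✓; |EU| = 25.60 ✓; ∠EUB = 84.40° ✓; |UB| = 21.60 ✓; ∠(UB, BN) = 90.00° ✓; |BN| = 22.70 ✓; ∠BNR = 112.2° ✓; |NR| = 21.50 ✗.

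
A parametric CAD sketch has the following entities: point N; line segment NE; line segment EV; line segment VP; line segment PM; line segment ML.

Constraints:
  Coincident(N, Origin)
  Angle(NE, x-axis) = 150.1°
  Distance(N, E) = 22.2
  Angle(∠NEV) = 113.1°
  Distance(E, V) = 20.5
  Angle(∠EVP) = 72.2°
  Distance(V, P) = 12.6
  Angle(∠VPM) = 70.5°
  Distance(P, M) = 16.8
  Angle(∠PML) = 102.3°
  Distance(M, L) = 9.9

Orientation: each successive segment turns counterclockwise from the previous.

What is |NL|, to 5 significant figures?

31.972

∠VPM = 70.5° gives PM at 74.300° from the x-axis; with |PM| = 16.8, M = (-20.775, 7.6394). ∠PML = 102.3° gives ML at 152.00° from the x-axis; with |ML| = 9.9, L = (-29.516, 12.287). Then |NL| = |L − N| = 31.972.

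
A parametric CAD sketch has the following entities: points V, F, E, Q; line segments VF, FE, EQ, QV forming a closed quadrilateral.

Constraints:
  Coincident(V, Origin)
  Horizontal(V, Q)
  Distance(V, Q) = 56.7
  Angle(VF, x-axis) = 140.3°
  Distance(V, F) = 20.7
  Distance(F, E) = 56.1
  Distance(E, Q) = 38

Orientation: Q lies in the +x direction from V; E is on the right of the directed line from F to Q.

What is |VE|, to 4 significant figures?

35.40

V is at the origin; V and Q share the same y with |VQ| = 56.7 and Q in +x, so Q = (56.7, 0). VF runs at 140.3° with |VF| = 20.7, so F = (-15.93, 13.22). E is determined by |FE| = 56.1 and |EQ| = 38.0 together: it lies at the intersection of circle(F, 56.1) and circle(Q, 38.0). With |FQ| = 73.82, the foot of the radical line on FQ is 48.45 from F and the perpendicular offset is √(56.1² − 48.45²) = 28.29. Taking the right-of-FQ solution: E = (26.67, -23.28).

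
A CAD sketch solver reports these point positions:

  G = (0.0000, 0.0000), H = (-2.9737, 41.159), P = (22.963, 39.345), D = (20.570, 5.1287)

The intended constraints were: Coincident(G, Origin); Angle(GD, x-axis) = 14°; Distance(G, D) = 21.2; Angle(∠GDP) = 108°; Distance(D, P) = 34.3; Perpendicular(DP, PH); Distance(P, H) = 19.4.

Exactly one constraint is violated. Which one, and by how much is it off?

Distance(P, H) = 19.4 — off by 6.60.

G = (0.00, 0.00) ✓; GD at 14.00° ✓; |GD| = 21.20 ✓; ∠GDP = 108.0° ✓; |DP| = 34.30 ✓; ∠(DP, PH) = 90.00° ✓; |PH| = 26.00 ✗.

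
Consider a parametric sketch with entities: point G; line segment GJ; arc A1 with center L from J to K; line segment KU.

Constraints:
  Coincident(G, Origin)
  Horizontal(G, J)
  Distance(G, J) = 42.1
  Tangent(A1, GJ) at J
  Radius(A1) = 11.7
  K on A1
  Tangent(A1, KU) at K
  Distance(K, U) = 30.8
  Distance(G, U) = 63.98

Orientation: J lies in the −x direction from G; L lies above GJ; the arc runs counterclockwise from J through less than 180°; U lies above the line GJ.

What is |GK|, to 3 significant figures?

36.1

G is at the origin; GJ is horizontal with |GJ| = 42.1 and J on the −x side, so J = (-42.1, 0.00). Since A1 is tangent to GJ there, LJ ⟂ GJ, so L = J + (0, 11.7) = (-42.1, 11.7). Since LK ⟂ KU (tangency), |LU| = √(11.7² + 30.8²) = 32.9 regardless of where K sits on A1. So U lies on both circle(G, 63.98) and circle(L, 32.9); the above-GJ intersection is U = (-46.1, 44.4). K is the foot of the tangent from U: K = (-31.7, 17.1).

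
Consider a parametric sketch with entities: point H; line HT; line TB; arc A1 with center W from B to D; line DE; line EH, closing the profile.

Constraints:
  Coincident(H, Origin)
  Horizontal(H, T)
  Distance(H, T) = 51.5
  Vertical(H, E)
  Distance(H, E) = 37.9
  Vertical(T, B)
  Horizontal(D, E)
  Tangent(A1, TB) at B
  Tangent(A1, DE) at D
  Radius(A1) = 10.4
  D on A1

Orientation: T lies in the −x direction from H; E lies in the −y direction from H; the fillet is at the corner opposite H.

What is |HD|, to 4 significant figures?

55.91

H is at the origin; H and T share the same y with |HT| = 51.5 and T on the −x side, so T = (-51.50, 0.000). HE is vertical with |HE| = 37.9 and E on the −y side, so E = (0.000, -37.90). The virtual corner opposite H is at (-51.50, -37.90). Tangency of A1 to TB means the radius WB is perpendicular to TB and since A1 is tangent to DE there, WD ⟂ DE, with radius 10.4, so the center W sits 10.4 in from both sides at W = (-41.10, -27.50). That places the tangent points at B = (-51.50, -27.50) on TB and D = (-41.10, -37.90) on DE. Then |HD| = |D − H| = 55.91.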